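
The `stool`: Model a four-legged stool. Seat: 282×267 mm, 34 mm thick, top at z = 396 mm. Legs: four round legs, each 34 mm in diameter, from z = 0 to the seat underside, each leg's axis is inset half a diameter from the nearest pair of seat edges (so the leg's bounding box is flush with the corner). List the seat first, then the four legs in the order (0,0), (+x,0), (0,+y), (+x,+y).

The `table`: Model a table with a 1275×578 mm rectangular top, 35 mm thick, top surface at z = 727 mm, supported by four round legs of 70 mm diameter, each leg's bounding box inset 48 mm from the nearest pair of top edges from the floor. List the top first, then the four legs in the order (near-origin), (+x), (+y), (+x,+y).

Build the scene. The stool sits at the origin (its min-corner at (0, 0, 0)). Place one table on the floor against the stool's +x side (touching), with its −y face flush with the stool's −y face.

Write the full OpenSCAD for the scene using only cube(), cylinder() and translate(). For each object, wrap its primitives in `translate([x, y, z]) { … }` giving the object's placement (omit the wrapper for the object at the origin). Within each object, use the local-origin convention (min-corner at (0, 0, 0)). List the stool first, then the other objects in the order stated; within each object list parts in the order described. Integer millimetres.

translate([0, 0, 362]) cube([282, 267, 34]);
translate([17, 17, 0]) cylinder(h = 362, r = 17);
translate([265, 17, 0]) cylinder(h = 362, r = 17);
translate([17, 250, 0]) cylinder(h = 362, r = 17);
translate([265, 250, 0]) cylinder(h = 362, r = 17);
translate([282, 0, 0]) {
  translate([0, 0, 692]) cube([1275, 578, 35]);
  translate([83, 83, 0]) cylinder(h = 692, r = 35);
  translate([1192, 83, 0]) cylinder(h = 692, r = 35);
  translate([83, 495, 0]) cylinder(h = 692, r = 35);
  translate([1192, 495, 0]) cylinder(h = 692, r = 35);
}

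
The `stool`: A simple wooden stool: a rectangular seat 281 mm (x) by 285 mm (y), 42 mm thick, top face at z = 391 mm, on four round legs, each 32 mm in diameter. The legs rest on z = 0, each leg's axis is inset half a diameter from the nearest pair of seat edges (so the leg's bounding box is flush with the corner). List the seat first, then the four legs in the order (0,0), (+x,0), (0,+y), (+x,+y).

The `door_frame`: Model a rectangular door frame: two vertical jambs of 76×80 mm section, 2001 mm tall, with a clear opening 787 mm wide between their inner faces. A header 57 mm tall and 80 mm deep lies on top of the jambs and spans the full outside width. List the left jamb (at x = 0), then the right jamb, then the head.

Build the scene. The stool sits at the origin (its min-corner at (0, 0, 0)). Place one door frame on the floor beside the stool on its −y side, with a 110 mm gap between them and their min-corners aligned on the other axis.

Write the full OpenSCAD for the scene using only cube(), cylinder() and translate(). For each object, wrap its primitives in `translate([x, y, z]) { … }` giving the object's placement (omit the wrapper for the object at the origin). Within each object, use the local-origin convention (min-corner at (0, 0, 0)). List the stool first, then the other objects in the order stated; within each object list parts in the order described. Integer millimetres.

translate([0, 0, 349]) cube([281, 285, 42]);
translate([16, 16, 0]) cylinder(h = 349, r = 16);
translate([265, 16, 0]) cylinder(h = 349, r = 16);
translate([16, 269, 0]) cylinder(h = 349, r = 16);
translate([265, 269, 0]) cylinder(h = 349, r = 16);
translate([0, -190, 0]) {
  cube([76, 80, 2001]);
  translate([863, 0, 0]) cube([76, 80, 2001]);
  translate([0, 0, 2001]) cube([939, 80, 57]);
}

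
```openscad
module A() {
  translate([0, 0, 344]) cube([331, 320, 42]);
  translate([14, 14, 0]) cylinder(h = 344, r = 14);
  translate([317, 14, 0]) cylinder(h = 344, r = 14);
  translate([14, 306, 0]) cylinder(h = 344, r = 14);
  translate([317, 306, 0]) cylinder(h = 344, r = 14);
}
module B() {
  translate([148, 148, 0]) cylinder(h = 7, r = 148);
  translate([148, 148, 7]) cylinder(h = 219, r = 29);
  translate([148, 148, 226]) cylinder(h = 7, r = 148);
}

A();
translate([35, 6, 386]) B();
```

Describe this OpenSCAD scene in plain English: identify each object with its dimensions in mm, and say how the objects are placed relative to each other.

A is a simple wooden stool: a rectangular seat 331 mm (x) by 320 mm (y), 42 mm thick, top face at z = 386 mm, on four round legs, each 28 mm in diameter. The legs rest on z = 0, each leg's axis is inset half a diameter from the nearest pair of seat edges (so the leg's bounding box is flush with the corner).

B is a spool: two coaxial disc flanges of radius 148 mm and thickness 7 mm, joined by a core cylinder of radius 29 mm and height 219 mm. The lower flange rests on z = 0 and the three cylinders share a vertical axis.

The spool is on top of the stool.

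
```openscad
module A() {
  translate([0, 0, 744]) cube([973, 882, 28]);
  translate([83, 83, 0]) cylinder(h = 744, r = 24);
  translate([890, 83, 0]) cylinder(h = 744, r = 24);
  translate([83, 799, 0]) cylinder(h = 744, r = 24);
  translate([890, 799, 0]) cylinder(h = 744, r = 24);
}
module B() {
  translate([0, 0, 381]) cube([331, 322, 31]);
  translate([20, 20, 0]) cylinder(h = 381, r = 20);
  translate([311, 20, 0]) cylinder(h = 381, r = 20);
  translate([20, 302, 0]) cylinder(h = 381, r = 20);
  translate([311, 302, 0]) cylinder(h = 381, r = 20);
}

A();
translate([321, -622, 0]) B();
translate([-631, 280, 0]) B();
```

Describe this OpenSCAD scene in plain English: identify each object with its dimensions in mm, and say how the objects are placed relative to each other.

A is a rectangular dining table. The top is 973×882×28 mm with its upper surface at z = 772 mm. It stands on four round legs of 48 mm diameter, each leg's bounding box inset 59 mm from the nearest pair of top edges, running from the floor to the underside of the top.

B is a simple wooden stool: a rectangular seat 331 mm (x) by 322 mm (y), 31 mm thick, top face at z = 412 mm, on four round legs, each 40 mm in diameter. The legs rest on z = 0, each leg's axis is inset half a diameter from the nearest pair of seat edges (so the leg's bounding box is flush with the corner).

Two stools sit around the table at the −y, −x sides.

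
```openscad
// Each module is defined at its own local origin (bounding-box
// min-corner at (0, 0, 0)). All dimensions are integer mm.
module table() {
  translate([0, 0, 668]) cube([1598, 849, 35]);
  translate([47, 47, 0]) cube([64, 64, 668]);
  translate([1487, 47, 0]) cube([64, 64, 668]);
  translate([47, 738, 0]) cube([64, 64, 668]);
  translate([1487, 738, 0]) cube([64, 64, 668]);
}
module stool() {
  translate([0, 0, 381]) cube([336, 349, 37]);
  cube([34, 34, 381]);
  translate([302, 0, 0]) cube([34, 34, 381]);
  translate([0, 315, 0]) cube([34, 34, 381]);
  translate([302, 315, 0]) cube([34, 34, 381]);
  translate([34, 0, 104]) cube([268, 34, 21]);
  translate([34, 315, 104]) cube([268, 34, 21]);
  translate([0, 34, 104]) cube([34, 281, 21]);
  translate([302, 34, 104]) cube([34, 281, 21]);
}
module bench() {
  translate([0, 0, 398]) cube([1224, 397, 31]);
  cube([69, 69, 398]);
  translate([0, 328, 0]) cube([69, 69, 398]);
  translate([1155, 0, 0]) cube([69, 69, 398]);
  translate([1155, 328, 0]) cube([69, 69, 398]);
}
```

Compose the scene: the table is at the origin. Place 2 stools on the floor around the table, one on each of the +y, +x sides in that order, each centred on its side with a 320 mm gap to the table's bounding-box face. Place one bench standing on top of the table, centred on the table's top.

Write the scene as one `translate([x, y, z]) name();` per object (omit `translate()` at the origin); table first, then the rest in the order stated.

table();
translate([631, 1169, 0]) stool();
translate([1918, 250, 0]) stool();
translate([187, 226, 703]) bench();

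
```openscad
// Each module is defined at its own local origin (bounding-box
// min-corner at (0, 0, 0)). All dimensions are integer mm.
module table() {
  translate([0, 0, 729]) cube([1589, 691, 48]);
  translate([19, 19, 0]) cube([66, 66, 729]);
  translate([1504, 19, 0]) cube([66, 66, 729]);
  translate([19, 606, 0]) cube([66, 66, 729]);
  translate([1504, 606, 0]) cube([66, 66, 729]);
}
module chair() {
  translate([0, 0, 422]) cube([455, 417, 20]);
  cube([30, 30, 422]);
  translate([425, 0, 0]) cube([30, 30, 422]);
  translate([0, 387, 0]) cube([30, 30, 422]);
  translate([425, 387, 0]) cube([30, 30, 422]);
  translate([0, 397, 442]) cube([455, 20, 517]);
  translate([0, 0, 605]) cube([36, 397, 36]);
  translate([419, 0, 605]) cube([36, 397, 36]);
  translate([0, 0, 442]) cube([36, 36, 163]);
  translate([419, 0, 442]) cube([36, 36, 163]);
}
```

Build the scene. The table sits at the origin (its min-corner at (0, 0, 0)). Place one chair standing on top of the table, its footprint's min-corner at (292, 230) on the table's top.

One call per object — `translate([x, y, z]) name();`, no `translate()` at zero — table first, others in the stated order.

table();
translate([292, 230, 777]) chair();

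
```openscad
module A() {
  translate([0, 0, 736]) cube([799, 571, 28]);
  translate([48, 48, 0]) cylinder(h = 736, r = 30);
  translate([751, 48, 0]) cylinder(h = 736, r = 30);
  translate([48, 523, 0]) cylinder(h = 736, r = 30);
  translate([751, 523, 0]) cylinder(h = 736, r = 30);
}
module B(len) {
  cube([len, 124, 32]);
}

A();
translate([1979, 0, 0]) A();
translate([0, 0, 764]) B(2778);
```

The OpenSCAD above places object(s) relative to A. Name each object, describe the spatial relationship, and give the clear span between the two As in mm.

A is a table. B is a beam. A beam spans the tops of two tables. The clear span between the two tables is 1180 mm.

Second table starts at x = 1979; first ends at x = 799; clear span = 1979 − 799 = 1180 mm.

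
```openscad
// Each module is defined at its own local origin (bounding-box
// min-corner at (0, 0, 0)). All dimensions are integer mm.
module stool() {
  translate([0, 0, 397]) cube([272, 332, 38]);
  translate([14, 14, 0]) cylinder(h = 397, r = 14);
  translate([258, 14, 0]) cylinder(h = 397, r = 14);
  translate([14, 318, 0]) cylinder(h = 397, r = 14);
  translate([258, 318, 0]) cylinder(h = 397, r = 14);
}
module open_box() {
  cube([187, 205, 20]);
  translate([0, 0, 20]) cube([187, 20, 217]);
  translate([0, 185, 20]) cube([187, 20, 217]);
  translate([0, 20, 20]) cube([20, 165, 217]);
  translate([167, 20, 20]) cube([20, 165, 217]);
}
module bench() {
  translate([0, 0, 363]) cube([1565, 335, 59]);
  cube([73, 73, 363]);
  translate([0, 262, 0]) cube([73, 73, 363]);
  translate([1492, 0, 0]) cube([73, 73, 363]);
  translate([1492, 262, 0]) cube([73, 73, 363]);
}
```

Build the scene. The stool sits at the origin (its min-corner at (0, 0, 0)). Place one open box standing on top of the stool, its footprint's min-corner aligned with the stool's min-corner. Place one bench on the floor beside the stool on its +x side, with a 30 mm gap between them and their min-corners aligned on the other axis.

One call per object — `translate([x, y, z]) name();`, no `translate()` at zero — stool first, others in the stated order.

stool();
translate([0, 0, 435]) open_box();
translate([302, 0, 0]) bench();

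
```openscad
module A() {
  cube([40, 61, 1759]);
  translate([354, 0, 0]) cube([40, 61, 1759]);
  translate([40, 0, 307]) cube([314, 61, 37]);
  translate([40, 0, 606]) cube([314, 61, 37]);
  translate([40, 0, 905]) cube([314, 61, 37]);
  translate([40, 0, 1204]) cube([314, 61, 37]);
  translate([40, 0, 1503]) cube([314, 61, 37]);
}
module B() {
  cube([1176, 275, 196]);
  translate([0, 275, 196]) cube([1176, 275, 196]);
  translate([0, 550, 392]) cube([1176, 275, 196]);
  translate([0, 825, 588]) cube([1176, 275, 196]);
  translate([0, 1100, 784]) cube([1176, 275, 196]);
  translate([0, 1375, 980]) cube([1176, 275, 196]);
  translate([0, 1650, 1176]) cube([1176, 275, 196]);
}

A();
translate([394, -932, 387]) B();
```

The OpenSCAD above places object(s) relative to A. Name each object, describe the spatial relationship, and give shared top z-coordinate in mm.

A is a ladder. B is a staircase. The staircase is beside the ladder with their tops flush at z = 1759. The shared top z-coordinate is 1759 mm.

Both tops at z = 1759 mm.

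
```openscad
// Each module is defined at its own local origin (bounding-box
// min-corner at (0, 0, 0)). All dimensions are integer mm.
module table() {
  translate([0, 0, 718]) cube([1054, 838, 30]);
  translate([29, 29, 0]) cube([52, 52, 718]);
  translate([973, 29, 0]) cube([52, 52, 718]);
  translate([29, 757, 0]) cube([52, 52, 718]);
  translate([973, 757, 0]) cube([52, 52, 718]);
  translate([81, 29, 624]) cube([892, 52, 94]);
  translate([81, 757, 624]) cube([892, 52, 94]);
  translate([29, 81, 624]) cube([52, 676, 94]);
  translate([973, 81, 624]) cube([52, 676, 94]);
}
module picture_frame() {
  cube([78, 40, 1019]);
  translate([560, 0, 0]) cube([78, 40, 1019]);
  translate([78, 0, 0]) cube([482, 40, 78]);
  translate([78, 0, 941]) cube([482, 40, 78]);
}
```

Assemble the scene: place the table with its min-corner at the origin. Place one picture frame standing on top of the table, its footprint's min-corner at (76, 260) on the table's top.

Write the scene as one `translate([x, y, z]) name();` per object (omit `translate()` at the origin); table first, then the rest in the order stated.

table();
translate([76, 260, 748]) picture_frame();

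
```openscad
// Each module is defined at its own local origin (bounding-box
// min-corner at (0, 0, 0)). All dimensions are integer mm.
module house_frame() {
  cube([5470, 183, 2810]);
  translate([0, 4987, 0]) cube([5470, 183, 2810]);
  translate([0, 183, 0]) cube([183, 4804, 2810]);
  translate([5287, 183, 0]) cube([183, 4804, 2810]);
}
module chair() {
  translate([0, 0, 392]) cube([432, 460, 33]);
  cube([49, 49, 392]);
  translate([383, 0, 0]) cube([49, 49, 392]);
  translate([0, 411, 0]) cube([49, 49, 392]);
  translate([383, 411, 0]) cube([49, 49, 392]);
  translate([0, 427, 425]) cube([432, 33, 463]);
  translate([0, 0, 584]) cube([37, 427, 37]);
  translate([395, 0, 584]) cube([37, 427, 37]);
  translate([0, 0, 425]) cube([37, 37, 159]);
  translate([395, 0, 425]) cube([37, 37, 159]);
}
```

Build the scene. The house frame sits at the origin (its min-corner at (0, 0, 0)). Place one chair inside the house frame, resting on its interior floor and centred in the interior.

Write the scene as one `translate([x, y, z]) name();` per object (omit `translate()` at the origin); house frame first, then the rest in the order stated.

house_frame();
translate([2519, 2355, 0]) chair();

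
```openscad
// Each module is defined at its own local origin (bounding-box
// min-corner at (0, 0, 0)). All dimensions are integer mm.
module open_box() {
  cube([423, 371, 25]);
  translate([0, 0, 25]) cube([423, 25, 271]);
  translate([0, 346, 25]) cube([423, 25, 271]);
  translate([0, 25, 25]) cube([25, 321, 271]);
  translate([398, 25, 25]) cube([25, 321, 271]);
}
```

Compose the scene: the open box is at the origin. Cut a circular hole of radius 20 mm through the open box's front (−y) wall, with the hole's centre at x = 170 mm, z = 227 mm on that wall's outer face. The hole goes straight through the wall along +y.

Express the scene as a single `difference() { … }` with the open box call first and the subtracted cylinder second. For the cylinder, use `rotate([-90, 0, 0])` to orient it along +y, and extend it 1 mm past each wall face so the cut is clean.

difference() {
  open_box();
  translate([170, -1, 227]) rotate([-90, 0, 0]) cylinder(h = 27, r = 20);
}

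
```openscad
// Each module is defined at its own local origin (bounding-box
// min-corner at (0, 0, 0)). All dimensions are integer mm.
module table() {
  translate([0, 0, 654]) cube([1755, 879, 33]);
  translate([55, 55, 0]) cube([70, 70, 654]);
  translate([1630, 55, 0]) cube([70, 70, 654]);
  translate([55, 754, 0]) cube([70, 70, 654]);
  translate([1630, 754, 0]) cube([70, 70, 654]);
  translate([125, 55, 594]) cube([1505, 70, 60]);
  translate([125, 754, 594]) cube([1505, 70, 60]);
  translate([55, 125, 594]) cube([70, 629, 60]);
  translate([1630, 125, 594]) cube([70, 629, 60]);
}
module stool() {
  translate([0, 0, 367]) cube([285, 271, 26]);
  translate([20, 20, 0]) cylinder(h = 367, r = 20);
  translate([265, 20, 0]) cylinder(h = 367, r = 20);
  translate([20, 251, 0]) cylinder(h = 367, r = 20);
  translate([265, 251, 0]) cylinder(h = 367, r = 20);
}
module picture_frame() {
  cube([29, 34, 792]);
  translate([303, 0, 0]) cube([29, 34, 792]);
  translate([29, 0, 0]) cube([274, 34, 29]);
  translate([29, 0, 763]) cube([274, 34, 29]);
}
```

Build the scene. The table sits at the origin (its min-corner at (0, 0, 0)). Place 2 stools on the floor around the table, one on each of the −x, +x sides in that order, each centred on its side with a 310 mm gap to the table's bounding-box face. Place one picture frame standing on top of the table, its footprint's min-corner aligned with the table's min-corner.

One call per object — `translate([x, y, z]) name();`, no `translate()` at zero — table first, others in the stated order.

table();
translate([-595, 304, 0]) stool();
translate([2065, 304, 0]) stool();
translate([0, 0, 687]) picture_frame();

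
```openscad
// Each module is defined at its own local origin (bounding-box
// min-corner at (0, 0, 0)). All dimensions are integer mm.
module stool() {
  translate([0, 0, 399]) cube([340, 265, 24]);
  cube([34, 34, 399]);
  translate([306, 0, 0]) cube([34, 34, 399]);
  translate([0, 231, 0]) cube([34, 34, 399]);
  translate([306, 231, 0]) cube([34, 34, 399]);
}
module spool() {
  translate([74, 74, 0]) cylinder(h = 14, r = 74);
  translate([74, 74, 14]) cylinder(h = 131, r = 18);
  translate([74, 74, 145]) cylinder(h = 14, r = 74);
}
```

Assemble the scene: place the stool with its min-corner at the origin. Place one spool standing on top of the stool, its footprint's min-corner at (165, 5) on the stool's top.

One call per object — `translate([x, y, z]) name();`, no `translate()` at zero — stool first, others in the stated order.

stool();
translate([165, 5, 423]) spool();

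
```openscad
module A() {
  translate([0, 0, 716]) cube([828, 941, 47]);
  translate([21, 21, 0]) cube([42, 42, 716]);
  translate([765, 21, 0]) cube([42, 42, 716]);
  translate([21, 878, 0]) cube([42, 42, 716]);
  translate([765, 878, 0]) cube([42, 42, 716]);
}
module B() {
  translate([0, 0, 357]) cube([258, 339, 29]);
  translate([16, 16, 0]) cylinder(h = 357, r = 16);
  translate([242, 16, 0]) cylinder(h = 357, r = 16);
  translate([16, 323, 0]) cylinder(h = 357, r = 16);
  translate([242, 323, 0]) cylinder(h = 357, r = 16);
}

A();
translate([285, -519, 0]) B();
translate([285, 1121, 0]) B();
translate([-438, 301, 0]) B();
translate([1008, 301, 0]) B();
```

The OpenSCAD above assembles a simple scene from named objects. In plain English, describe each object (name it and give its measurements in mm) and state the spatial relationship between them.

A is a rectangular dining table. The top is 828×941×47 mm with its upper surface at z = 763 mm. It stands on four 42×42 mm square legs, each inset 21 mm from the nearest pair of top edges, running from the floor to the underside of the top.

B is a four-legged stool. The seat is a 258×339×29 mm slab whose top surface is at z = 386 mm; four round legs, each 32 mm in diameter, run from the floor (z = 0) to the underside of the seat, each leg's axis is inset half a diameter from the nearest pair of seat edges (so the leg's bounding box is flush with the corner).

Four stools sit around the table at the −y, +y, −x, +x sides.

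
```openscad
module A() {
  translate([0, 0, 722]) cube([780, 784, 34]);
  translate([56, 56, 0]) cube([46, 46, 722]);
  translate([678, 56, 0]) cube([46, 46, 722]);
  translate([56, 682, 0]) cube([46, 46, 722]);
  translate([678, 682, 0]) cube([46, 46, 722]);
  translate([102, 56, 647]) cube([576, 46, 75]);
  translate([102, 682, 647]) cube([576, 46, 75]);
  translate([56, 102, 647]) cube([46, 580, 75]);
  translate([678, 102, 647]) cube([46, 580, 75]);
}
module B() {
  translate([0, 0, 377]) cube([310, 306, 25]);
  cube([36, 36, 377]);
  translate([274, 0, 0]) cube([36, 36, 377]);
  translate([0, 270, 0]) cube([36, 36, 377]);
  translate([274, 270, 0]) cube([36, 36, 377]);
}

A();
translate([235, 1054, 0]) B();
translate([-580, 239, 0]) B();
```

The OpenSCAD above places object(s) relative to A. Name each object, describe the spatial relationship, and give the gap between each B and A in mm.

Each stool's nearest face is 270 mm from the table's bounding box.

A is a table. B is a stool. Two stools sit around the table at the +y, −x sides. The gap between each stool and the table is 270 mm.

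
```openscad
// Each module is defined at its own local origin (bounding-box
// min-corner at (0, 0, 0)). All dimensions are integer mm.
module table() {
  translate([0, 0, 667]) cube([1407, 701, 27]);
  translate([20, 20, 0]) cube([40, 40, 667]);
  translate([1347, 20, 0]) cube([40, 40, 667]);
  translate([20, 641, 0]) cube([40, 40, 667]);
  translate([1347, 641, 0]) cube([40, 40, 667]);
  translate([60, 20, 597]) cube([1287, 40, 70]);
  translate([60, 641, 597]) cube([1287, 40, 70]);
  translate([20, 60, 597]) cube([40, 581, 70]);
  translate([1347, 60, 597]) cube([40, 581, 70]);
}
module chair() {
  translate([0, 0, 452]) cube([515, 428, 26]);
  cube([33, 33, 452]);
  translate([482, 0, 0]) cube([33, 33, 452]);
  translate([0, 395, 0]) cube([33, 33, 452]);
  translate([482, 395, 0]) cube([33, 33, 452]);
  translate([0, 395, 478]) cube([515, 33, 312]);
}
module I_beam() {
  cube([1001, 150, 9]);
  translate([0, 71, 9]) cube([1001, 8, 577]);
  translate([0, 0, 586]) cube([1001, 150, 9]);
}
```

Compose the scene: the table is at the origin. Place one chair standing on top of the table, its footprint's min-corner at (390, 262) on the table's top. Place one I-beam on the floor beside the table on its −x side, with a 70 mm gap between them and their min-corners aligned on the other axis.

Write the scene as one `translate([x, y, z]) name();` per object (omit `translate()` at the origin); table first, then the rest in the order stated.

table();
translate([390, 262, 694]) chair();
translate([-1071, 0, 0]) I_beam();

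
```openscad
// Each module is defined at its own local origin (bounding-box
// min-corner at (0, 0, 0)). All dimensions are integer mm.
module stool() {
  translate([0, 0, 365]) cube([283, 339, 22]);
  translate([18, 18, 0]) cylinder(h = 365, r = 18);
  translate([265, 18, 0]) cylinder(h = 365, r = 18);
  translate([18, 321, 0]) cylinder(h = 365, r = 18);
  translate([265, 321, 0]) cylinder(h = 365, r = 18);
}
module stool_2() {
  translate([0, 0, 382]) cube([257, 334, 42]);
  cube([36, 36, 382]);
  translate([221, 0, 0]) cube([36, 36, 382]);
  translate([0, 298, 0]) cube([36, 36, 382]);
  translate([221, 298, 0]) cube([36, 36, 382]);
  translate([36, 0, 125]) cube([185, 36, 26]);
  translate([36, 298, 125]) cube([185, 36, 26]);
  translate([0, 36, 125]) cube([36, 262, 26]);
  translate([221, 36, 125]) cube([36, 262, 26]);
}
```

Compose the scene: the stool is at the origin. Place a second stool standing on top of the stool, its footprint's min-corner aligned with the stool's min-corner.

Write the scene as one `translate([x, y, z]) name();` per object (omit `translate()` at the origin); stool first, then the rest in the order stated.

stool();
translate([0, 0, 387]) stool_2();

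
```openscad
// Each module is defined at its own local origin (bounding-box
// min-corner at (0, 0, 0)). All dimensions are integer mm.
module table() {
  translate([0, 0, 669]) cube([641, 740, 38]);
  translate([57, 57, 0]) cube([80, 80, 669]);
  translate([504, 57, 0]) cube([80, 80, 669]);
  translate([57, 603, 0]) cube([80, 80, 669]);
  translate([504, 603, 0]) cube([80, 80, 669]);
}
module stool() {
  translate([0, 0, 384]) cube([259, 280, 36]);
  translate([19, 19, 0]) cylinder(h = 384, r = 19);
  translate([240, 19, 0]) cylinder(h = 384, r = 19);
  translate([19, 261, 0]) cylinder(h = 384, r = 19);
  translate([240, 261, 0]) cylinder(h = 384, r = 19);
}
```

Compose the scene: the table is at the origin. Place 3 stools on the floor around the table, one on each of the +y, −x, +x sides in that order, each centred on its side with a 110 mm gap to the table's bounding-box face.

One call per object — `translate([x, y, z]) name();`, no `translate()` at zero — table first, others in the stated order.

table();
translate([191, 850, 0]) stool();
translate([-369, 230, 0]) stool();
translate([751, 230, 0]) stool();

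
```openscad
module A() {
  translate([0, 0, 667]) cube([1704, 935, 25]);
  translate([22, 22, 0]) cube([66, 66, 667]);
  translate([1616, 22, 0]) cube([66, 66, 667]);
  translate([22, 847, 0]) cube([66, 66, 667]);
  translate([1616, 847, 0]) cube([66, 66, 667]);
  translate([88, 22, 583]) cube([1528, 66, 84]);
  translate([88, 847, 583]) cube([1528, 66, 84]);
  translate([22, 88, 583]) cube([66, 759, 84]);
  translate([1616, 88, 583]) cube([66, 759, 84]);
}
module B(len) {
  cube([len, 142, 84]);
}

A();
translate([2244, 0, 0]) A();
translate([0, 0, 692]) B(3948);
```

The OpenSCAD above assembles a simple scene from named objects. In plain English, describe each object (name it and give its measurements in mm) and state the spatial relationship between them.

A is a table with a 1704×935 mm rectangular top, 25 mm thick, top surface at z = 692 mm, supported by four 66×66 mm square legs, each inset 22 mm from the nearest pair of top edges, running from the floor. Four apron rails, 66 mm thick and 84 mm tall, run between adjacent legs with their top edges flush with the underside of the top and their outer faces flush with the legs' outer faces.

B is a rectangular beam 3948 mm long (x), 142 mm deep (y), 84 mm thick (z).

The beam spans the tops of two tables placed 540 mm apart, resting at z = 692 mm.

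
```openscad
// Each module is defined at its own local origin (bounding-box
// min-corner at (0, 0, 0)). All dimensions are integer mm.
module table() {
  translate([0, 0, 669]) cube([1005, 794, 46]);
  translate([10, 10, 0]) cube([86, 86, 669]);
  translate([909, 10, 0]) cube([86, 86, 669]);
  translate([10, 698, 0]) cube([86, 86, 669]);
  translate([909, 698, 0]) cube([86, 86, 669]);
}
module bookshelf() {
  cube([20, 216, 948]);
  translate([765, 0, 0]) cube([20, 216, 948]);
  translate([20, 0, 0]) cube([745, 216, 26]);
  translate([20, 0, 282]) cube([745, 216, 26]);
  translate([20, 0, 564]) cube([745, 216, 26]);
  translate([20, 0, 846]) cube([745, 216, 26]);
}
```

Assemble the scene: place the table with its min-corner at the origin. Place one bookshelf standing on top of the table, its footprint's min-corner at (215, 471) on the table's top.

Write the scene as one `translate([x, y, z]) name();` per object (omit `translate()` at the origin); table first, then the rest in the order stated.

table();
translate([215, 471, 715]) bookshelf();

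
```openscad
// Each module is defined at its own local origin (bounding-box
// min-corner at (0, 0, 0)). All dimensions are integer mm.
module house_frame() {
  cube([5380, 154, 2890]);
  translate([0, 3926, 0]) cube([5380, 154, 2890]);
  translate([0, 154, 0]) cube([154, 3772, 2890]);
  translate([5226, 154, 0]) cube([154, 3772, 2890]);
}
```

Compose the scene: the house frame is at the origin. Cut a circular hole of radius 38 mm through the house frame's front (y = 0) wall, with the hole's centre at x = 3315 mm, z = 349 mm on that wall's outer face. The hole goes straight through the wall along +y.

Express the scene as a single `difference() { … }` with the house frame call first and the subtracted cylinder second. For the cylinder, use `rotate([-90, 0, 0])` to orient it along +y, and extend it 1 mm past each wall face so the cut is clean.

difference() {
  house_frame();
  translate([3315, -1, 349]) rotate([-90, 0, 0]) cylinder(h = 156, r = 38);
}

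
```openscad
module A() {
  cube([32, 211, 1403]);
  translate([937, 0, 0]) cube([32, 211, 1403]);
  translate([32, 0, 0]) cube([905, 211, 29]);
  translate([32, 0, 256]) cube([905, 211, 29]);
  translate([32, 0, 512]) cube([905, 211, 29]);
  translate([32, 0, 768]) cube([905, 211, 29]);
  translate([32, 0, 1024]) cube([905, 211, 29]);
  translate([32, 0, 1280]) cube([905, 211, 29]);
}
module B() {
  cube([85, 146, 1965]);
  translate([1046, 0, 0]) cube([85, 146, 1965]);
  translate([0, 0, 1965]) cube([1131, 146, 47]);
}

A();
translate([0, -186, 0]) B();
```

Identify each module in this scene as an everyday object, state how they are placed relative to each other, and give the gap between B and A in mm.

A is a bookshelf. B is a door frame. The door frame is on the floor beside the bookshelf on its −y side. The gap between the door frame and the bookshelf is 40 mm.

The door frame's nearest face is 40 mm from the bookshelf's −y face.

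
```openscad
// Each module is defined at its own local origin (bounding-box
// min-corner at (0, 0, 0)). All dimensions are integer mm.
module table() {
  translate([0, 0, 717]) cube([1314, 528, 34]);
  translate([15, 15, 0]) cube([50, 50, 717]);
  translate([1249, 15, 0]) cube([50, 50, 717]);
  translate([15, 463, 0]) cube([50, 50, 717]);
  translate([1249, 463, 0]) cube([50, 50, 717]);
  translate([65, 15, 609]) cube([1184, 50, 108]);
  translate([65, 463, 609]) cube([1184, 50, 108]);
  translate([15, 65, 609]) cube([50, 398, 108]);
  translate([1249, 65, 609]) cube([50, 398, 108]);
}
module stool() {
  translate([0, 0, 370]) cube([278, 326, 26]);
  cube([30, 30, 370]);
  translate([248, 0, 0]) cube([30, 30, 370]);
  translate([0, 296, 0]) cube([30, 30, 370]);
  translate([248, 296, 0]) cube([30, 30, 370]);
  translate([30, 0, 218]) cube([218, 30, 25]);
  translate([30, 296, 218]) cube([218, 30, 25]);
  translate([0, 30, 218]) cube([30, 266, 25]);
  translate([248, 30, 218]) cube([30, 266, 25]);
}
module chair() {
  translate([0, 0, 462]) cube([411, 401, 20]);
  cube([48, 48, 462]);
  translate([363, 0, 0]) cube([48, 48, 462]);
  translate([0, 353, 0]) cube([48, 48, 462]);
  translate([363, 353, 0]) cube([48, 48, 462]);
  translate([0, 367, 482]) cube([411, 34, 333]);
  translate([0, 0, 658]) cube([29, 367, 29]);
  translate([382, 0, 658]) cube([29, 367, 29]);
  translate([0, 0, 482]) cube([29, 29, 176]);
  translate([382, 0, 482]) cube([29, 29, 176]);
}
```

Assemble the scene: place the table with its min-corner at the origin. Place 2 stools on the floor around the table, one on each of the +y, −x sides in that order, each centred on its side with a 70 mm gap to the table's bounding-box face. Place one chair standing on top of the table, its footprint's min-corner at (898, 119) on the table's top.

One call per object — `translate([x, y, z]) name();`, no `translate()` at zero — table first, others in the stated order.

table();
translate([518, 598, 0]) stool();
translate([-348, 101, 0]) stool();
translate([898, 119, 751]) chair();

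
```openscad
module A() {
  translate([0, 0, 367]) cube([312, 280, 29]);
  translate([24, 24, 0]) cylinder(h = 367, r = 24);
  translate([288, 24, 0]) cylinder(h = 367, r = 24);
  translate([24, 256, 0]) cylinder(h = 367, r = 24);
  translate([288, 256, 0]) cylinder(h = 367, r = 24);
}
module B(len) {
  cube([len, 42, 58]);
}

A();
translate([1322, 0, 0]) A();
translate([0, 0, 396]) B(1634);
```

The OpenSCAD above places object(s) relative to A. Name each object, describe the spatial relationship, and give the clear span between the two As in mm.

A is a stool. B is a beam. A beam spans the tops of two stools. The clear span between the two stools is 1010 mm.

Second stool starts at x = 1322; first ends at x = 312; clear span = 1322 − 312 = 1010 mm.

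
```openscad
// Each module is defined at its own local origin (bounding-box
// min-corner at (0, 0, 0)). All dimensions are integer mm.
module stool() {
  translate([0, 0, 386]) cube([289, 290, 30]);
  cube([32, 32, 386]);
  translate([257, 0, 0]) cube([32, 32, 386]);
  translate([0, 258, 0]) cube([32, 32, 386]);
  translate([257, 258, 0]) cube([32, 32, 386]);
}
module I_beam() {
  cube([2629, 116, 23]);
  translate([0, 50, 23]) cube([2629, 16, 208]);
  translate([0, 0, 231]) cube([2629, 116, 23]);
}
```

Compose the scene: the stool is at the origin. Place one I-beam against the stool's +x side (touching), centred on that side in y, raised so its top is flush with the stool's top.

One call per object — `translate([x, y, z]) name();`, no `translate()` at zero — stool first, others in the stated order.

stool();
translate([289, 87, 162]) I_beam();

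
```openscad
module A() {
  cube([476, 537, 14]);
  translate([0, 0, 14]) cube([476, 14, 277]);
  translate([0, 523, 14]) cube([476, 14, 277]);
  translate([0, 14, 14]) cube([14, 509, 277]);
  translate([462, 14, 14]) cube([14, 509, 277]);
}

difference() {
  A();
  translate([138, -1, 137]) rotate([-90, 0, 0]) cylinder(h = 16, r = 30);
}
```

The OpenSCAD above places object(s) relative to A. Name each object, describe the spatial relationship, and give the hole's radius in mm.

A is an open box. The open box has a circular hole through its front wall. The hole's radius is 30 mm.

The subtracted cylinder has r = 30 mm.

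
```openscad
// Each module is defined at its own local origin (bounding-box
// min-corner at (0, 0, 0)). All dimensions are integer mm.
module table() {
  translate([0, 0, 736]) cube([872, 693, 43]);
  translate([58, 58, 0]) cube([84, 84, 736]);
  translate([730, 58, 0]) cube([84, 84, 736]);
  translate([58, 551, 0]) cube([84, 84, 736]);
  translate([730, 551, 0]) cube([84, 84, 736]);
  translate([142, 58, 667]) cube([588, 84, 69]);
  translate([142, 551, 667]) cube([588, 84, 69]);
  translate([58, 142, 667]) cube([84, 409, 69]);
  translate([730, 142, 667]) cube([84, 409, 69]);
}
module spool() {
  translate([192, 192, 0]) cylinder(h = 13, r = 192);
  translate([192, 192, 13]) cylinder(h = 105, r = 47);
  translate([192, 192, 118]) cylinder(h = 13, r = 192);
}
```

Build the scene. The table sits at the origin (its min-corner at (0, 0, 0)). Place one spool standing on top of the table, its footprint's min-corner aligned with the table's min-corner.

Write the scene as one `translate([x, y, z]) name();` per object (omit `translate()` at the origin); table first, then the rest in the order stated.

table();
translate([0, 0, 779]) spool();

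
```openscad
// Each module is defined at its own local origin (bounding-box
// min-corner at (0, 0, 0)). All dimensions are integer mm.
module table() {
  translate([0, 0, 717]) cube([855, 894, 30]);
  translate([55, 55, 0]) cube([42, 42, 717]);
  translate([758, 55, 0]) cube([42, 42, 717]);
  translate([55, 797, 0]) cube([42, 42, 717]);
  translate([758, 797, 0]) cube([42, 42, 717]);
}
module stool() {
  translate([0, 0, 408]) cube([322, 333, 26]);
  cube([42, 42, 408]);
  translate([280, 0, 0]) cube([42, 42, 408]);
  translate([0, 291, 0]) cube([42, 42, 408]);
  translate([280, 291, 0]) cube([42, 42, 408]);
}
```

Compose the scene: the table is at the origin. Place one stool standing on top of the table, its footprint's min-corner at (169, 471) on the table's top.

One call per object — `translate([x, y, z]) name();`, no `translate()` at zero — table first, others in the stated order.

table();
translate([169, 471, 747]) stool();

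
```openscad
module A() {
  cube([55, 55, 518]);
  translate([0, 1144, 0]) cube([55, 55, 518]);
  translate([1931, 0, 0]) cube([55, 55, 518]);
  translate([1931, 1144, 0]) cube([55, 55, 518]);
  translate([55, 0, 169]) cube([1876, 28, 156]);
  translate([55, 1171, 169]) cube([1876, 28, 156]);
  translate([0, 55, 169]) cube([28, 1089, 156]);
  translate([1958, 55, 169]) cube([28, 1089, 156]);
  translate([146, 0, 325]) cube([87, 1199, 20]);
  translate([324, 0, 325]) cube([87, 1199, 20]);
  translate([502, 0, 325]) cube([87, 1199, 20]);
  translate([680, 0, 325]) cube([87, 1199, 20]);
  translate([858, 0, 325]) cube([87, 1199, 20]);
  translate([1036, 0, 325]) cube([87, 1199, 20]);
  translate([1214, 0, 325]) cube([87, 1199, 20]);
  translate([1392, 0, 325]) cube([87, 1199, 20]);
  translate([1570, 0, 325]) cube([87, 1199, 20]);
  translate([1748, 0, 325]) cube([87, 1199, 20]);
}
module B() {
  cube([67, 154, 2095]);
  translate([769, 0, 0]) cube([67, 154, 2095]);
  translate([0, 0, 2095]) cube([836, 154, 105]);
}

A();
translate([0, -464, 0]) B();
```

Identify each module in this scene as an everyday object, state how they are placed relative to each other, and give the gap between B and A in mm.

A is a bed frame. B is a door frame. The door frame is on the floor beside the bed frame on its −y side. The gap between the door frame and the bed frame is 310 mm.

The door frame's nearest face is 310 mm from the bed frame's −y face.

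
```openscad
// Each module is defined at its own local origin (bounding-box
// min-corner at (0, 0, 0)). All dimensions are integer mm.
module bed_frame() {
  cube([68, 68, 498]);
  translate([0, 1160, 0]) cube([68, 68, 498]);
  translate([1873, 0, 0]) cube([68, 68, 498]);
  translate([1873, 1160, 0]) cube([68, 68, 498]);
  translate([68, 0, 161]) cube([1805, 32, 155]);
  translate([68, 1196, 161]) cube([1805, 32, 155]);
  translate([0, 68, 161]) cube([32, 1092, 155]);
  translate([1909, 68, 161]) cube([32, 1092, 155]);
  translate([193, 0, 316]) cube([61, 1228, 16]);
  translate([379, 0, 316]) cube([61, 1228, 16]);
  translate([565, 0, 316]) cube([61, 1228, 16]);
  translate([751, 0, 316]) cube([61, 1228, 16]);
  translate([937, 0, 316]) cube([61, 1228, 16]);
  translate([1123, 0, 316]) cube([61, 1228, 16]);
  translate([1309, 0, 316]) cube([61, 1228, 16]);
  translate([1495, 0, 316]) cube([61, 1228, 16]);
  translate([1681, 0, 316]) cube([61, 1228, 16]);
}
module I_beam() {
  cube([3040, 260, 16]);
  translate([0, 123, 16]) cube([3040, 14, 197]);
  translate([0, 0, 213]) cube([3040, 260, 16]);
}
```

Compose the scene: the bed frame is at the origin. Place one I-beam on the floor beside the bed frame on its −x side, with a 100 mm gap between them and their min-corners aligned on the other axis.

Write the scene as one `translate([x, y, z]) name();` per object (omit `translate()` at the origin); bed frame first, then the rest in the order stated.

bed_frame();
translate([-3140, 0, 0]) I_beam();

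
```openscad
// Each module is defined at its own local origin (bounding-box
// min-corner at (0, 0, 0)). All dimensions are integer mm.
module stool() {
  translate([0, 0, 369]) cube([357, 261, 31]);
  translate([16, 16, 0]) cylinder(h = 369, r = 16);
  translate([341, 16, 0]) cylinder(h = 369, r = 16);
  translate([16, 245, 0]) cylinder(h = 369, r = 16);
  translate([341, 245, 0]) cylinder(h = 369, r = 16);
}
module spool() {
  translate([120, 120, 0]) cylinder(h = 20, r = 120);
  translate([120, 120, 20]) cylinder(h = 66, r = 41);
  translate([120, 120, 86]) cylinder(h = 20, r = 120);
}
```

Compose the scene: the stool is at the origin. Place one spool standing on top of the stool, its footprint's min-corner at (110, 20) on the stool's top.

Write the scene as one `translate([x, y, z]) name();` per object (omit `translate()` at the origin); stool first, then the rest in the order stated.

stool();
translate([110, 20, 400]) spool();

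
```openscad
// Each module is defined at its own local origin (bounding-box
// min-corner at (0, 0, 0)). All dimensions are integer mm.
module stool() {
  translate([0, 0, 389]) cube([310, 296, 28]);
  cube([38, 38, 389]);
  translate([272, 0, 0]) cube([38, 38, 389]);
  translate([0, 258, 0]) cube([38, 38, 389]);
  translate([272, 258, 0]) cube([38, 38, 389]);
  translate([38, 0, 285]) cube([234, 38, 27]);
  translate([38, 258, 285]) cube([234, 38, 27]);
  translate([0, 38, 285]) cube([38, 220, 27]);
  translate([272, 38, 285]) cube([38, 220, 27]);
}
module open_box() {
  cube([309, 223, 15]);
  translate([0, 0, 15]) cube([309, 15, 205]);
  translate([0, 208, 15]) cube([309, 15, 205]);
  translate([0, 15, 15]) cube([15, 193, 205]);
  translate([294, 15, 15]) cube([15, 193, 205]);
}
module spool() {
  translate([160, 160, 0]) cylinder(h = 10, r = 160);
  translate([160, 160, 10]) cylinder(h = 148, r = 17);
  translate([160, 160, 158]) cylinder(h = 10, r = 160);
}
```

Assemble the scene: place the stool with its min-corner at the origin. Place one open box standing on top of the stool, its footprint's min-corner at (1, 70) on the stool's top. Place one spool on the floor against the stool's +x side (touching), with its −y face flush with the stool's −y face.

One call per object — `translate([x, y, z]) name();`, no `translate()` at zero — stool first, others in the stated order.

stool();
translate([1, 70, 417]) open_box();
translate([310, 0, 0]) spool();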